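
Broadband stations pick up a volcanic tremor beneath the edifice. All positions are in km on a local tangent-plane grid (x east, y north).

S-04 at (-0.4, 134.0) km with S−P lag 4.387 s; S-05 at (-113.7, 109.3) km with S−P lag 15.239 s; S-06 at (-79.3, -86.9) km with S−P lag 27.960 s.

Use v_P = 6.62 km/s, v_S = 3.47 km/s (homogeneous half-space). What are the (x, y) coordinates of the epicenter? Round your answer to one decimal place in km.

Distance from S−P lag: d = Δt · v_P v_S / (v_P − v_S) = Δt · (6.62·3.47)/(6.62−3.47) ≈ 7.2925·Δt.
So d_S-04 = 31.99, d_S-05 = 111.13, d_S-06 = 203.90 km.
Circle about each station: (x + 0.4)² + (y − 134.0)² = 31.99²; (x + 113.7)² + (y − 109.3)² = 111.13²; (x + 79.3)² + (y + 86.9)² = 203.90².
Subtracting the S-04 equation from the S-05 and S-06 equations removes the quadratic terms:
-226.6 x − 49.4 y = -4408.50
-157.8 x − 441.8 y = -44667.91
Solving the 2×2 system: x ≈ -2.8, y ≈ 102.1 km.

(-2.8, 102.1)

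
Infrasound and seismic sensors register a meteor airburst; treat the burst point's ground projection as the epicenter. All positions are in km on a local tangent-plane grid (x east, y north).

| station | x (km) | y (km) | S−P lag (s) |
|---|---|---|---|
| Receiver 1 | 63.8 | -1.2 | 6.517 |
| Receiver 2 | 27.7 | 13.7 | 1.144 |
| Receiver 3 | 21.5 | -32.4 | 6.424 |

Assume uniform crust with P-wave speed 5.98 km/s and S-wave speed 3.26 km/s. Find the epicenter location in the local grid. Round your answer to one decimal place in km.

x ≈ 19.5 km, y ≈ 13.6 km

Distance from S−P lag: d = Δt · v_P v_S / (v_P − v_S) = Δt · (5.98·3.26)/(5.98−3.26) ≈ 7.1672·Δt.
So d_Receiver 1 = 46.71, d_Receiver 2 = 8.20, d_Receiver 3 = 46.04 km.
Circle about each station: (x − 63.8)² + (y + 1.2)² = 46.71²; (x − 27.7)² + (y − 13.7)² = 8.20²; (x − 21.5)² + (y + 32.4)² = 46.04².
Subtracting the Receiver 1 equation from the Receiver 2 and Receiver 3 equations removes the quadratic terms:
-72.2 x + 29.8 y = -1002.32
-84.6 x − 62.4 y = -2497.73
Solving the 2×2 system: x ≈ 19.5, y ≈ 13.6 km.
Check against Receiver 1 (with the unrounded x, y): √((x − 63.8)²+(y + 1.2)²) = 46.71 ≈ 46.71 km. ✓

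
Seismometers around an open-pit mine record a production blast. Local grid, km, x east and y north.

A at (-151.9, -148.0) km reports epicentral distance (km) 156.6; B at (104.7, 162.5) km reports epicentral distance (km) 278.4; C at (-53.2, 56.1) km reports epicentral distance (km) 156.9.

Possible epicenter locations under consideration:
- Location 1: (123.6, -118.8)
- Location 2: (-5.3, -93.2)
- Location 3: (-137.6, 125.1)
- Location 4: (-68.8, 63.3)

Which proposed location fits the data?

For each candidate, compare |candidate − station| to the reported distance:
Location 1: residuals A 120.4, B 3.5, C 91.8 → max 120.4 km
Location 2: residuals A 0.1, B 0.0, C 0.1 → max 0.1 km
Location 3: residuals A 116.9, B 33.2, C 47.9 → max 116.9 km
Location 4: residuals A 70.5, B 78.5, C 139.7 → max 139.7 km
Only Location 2 has all residuals ≈ 0.

Location 2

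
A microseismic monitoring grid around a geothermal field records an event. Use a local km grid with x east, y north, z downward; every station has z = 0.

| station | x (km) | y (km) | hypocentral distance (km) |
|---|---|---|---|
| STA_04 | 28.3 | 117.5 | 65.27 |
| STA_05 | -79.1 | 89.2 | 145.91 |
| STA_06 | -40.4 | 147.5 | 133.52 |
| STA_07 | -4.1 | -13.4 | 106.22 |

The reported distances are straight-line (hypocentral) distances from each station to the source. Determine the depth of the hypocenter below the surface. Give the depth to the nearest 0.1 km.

depth ≈ 19.1 km

Each station gives a sphere (x−x_i)² + (y−y_i)² + z² = d_i² (stations at z=0).
Subtracting the STA_04 sphere from STA_05 and STA_06: z² cancels, leaving linear equations in x and y:
-214.8 x − 56.6 y = -17423.25
-137.4 x + 60.0 y = -4786.15
Solving: x ≈ 63.697, y ≈ 66.097 km (keep extra digits for the depth step; rounded: 63.7, 66.1).
Then from the STA_04 sphere: z² = 65.27² − (x − 28.3)² − (y − 117.5)² with x = 63.697, y = 66.097, so z ≈ 19.104 ≈ 19.1 km.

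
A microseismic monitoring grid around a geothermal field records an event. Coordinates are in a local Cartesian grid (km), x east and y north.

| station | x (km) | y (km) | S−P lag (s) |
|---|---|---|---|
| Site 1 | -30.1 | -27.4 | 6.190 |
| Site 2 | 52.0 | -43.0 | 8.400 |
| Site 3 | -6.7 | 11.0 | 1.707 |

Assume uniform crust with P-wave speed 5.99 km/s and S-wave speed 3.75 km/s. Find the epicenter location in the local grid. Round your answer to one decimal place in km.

Distance from S−P lag: d = Δt · v_P v_S / (v_P − v_S) = Δt · (5.99·3.75)/(5.99−3.75) ≈ 10.0279·Δt.
So d_Site 1 = 62.07, d_Site 2 = 84.23, d_Site 3 = 17.12 km.
Circle about each station: (x + 30.1)² + (y + 27.4)² = 62.07²; (x − 52.0)² + (y + 43.0)² = 84.23²; (x + 6.7)² + (y − 11.0)² = 17.12².
Subtracting pairs of circle equations eliminates x²+y² and gives linear equations (the radical axes):
164.2 x − 31.2 y = -345.78
46.8 x + 76.8 y = 2068.71
Solving the 2×2 system: x ≈ 2.7, y ≈ 25.3 km.

(2.7, 25.3)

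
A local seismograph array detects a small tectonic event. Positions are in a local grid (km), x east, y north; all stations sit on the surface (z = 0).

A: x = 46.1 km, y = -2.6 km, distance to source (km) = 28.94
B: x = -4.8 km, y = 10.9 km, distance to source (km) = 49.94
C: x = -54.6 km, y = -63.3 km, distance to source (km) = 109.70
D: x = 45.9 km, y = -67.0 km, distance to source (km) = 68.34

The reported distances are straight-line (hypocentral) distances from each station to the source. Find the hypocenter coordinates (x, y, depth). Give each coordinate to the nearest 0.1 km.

(34.5, -5.0, 26.4)

Each station gives a sphere (x−x_i)² + (y−y_i)² + z² = d_i² (stations at z=0).
Subtracting the A sphere from B and C: z² cancels, leaving linear equations in x and y:
-101.8 x + 27.0 y = -3646.60
-201.4 x − 121.4 y = -6340.49
Solving: x ≈ 34.495, y ≈ -4.999 km (keep extra digits for the depth step; rounded: 34.5, -5.0).
Then from the A sphere: z² = 28.94² − (x − 46.1)² − (y + 2.6)² with x = 34.495, y = -4.999, so z ≈ 26.403 ≈ 26.4 km.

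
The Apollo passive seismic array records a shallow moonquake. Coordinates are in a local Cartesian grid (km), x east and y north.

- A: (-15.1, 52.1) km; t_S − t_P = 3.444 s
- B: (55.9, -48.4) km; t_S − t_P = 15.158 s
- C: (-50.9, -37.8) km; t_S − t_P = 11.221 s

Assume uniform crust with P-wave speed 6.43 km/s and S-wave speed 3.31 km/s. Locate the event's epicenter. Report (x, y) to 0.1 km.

x ≈ -13.0 km, y ≈ 28.7 km

Distance from S−P lag: d = Δt · v_P v_S / (v_P − v_S) = Δt · (6.43·3.31)/(6.43−3.31) ≈ 6.8216·Δt.
So d_A = 23.49, d_B = 103.40, d_C = 76.54 km.
Circle about each station: (x + 15.1)² + (y − 52.1)² = 23.49²; (x − 55.9)² + (y + 48.4)² = 103.40²; (x + 50.9)² + (y + 37.8)² = 76.54².
Subtracting pairs of circle equations eliminates x²+y² and gives linear equations (the radical axes):
142.0 x − 201.0 y = -7614.83
-71.6 x − 179.8 y = -4229.36
Solving the 2×2 system: x ≈ -13.0, y ≈ 28.7 km.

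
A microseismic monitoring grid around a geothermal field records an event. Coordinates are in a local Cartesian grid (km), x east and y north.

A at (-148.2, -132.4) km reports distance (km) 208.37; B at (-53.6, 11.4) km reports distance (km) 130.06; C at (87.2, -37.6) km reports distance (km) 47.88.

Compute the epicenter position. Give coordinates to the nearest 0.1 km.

49.8 km east, -67.5 km north

Circle about each station: (x + 148.2)² + (y + 132.4)² = 208.37²; (x + 53.6)² + (y − 11.4)² = 130.06²; (x − 87.2)² + (y + 37.6)² = 47.88².
Subtracting the A equation from the B and C equations removes the quadratic terms:
189.2 x + 287.6 y = -9987.63
470.8 x + 189.6 y = 10650.16
Solving the 2×2 system: x ≈ 49.8, y ≈ -67.5 km.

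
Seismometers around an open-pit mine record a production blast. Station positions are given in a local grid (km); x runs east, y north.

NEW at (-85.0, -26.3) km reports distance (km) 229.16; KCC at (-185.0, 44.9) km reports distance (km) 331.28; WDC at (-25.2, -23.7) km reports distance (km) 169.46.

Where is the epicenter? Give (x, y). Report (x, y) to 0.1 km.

Circle about each station: (x + 85.0)² + (y + 26.3)² = 229.16²; (x + 185.0)² + (y − 44.9)² = 331.28²; (x + 25.2)² + (y + 23.7)² = 169.46².
Subtracting pairs of circle equations eliminates x²+y² and gives linear equations (the radical axes):
-200.0 x + 142.4 y = -28907.81
119.6 x + 5.2 y = 17077.65
Solving the 2×2 system: x ≈ 142.9, y ≈ -2.3 km.
Check against NEW (with the unrounded x, y): √((x + 85.0)²+(y + 26.3)²) = 229.15 ≈ 229.16 km. ✓

142.9 km east, -2.3 km north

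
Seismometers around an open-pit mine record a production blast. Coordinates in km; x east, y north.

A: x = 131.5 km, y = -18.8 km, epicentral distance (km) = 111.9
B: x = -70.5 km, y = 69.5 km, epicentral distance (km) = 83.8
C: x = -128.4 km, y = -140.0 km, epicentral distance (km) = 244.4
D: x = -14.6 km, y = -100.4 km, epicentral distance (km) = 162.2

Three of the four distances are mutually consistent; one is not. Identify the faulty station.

A

Solve using three stations at a time. Using B, C, D (subtract circle equations pairwise → linear system) gives (x, y) ≈ (12.8, 59.5).
Distances from that point to each station vs reported:
  A: calculated 142.2 vs reported 111.9 → residual 30.3 km
  B: calculated 83.9 vs reported 83.8 → residual 0.1 km
  C: calculated 244.4 vs reported 244.4 → residual 0.0 km
  D: calculated 162.3 vs reported 162.2 → residual 0.1 km
B, C, D are mutually consistent (residuals ≈ 0); A is off by 30.3 km.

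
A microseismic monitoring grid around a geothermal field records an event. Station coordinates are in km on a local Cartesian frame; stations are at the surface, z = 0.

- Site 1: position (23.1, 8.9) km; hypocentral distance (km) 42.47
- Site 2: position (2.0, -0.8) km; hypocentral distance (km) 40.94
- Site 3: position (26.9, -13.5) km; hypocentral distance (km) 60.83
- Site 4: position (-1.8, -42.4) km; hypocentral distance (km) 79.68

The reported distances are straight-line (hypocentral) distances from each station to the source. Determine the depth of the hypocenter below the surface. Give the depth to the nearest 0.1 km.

Each station gives a sphere (x−x_i)² + (y−y_i)² + z² = d_i² (stations at z=0).
Subtracting the Site 1 sphere from Site 2 and Site 3: z² cancels, leaving linear equations in x and y:
-42.2 x − 19.4 y = -480.56
7.6 x − 44.8 y = -1603.55
Solving: x ≈ -4.701, y ≈ 34.996 km (keep extra digits for the depth step; rounded: -4.7, 35.0).
Then from the Site 1 sphere: z² = 42.47² − (x − 23.1)² − (y − 8.9)² with x = -4.701, y = 34.996, so z ≈ 18.703 ≈ 18.7 km.

z ≈ 18.7 km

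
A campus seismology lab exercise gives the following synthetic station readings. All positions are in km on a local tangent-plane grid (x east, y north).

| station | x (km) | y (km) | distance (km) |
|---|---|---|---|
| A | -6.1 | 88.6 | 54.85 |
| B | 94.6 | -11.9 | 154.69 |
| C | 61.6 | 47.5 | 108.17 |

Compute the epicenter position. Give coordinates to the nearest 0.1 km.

-46.5 km east, 51.5 km north

Circle about each station: (x + 6.1)² + (y − 88.6)² = 54.85²; (x − 94.6)² + (y + 11.9)² = 154.69²; (x − 61.6)² + (y − 47.5)² = 108.17².
Subtracting pairs of circle equations eliminates x²+y² and gives linear equations (the radical axes):
201.4 x − 201.0 y = -19716.87
135.4 x − 82.2 y = -10528.59
Solving the 2×2 system: x ≈ -46.5, y ≈ 51.5 km.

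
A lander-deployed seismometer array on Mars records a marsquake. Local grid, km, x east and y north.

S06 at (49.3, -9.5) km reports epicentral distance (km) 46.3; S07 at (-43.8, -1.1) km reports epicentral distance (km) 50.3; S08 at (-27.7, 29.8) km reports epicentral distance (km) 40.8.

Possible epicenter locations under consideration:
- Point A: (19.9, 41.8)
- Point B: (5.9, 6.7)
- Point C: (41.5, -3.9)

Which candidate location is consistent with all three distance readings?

Point B

For each candidate, compare |candidate − station| to the reported distance:
Point A: residuals S06 12.8, S07 26.5, S08 8.3 → max 26.5 km
Point B: residuals S06 0.0, S07 0.0, S08 0.0 → max 0.0 km
Point C: residuals S06 36.7, S07 35.0, S08 36.2 → max 36.7 km
Only Point B has all residuals ≈ 0.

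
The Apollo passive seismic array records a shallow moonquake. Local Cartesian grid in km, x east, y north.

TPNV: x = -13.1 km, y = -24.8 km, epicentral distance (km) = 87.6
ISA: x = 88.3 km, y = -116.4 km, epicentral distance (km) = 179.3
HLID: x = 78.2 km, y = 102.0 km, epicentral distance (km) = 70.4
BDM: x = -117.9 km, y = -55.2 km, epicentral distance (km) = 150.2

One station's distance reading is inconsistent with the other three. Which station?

BDM

Solve using three stations at a time. Using TPNV, ISA, HLID (subtract circle equations pairwise → linear system) gives (x, y) ≈ (28.1, 52.5).
Distances from that point to each station vs reported:
  TPNV: calculated 87.6 vs reported 87.6 → residual 0.0 km
  ISA: calculated 179.3 vs reported 179.3 → residual 0.0 km
  HLID: calculated 70.4 vs reported 70.4 → residual 0.0 km
  BDM: calculated 181.4 vs reported 150.2 → residual 31.2 km
TPNV, ISA, HLID are mutually consistent (residuals ≈ 0); BDM is off by 31.2 km.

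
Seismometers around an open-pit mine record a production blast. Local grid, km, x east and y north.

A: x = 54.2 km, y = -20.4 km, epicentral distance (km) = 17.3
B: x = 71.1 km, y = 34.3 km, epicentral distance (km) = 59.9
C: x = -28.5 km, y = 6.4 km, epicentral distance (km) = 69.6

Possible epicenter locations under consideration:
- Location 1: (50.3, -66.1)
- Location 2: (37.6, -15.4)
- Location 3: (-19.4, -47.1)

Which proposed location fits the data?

For each candidate, compare |candidate − station| to the reported distance:
Location 1: residuals A 28.6, B 42.6, C 37.5 → max 42.6 km
Location 2: residuals A 0.0, B 0.0, C 0.0 → max 0.0 km
Location 3: residuals A 61.0, B 61.8, C 15.3 → max 61.8 km
Only Location 2 has all residuals ≈ 0.

Location 2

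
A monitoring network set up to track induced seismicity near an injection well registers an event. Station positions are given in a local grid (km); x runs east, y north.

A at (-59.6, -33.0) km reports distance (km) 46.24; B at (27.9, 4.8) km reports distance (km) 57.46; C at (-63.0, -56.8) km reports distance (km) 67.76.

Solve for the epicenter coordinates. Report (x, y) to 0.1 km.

x ≈ -29.5 km, y ≈ 2.1 km

Circle about each station: (x + 59.6)² + (y + 33.0)² = 46.24²; (x − 27.9)² + (y − 4.8)² = 57.46²; (x + 63.0)² + (y + 56.8)² = 67.76².
Subtracting pairs of circle equations eliminates x²+y² and gives linear equations (the radical axes):
175.0 x + 75.6 y = -5003.22
-6.8 x − 47.6 y = 100.80
Solving the 2×2 system: x ≈ -29.5, y ≈ 2.1 km.
Check against A (with the unrounded x, y): √((x + 59.6)²+(y + 33.0)²) = 46.24 ≈ 46.24 km. ✓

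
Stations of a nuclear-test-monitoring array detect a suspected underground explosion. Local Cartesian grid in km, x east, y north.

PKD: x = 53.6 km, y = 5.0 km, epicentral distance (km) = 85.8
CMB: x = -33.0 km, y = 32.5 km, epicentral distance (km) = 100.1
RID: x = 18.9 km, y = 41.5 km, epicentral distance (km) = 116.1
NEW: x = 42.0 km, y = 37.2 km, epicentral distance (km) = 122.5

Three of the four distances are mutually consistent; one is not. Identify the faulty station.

Solve using three stations at a time. Using CMB, RID, NEW (subtract circle equations pairwise → linear system) gives (x, y) ≈ (-22.4, -66.8).
Distances from that point to each station vs reported:
  PKD: calculated 104.6 vs reported 85.8 → residual 18.8 km
  CMB: calculated 99.9 vs reported 100.1 → residual 0.2 km
  RID: calculated 115.9 vs reported 116.1 → residual 0.2 km
  NEW: calculated 122.3 vs reported 122.5 → residual 0.2 km
CMB, RID, NEW are mutually consistent (residuals ≈ 0); PKD is off by 18.8 km.

PKD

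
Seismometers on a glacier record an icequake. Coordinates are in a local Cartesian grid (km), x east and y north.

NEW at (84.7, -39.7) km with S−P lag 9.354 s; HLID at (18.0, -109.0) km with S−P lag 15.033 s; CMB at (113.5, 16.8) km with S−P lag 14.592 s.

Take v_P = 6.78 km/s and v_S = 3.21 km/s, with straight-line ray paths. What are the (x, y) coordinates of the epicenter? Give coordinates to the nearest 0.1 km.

Distance from S−P lag: d = Δt · v_P v_S / (v_P − v_S) = Δt · (6.78·3.21)/(6.78−3.21) ≈ 6.0963·Δt.
So d_NEW = 57.02, d_HLID = 91.65, d_CMB = 88.96 km.
Circle about each station: (x − 84.7)² + (y + 39.7)² = 57.02²; (x − 18.0)² + (y + 109.0)² = 91.65²; (x − 113.5)² + (y − 16.8)² = 88.96².
Subtracting pairs of circle equations eliminates x²+y² and gives linear equations (the radical axes):
-133.4 x − 138.6 y = -1693.62
57.6 x + 113.0 y = -248.29
Solving the 2×2 system: x ≈ 31.8, y ≈ -18.4 km.

x ≈ 31.8 km, y ≈ -18.4 km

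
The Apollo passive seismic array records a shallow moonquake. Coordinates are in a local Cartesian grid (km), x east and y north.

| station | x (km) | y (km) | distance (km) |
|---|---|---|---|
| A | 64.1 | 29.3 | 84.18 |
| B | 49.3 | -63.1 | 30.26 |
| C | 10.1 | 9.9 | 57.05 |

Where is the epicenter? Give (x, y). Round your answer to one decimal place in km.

Circle about each station: (x − 64.1)² + (y − 29.3)² = 84.18²; (x − 49.3)² + (y + 63.1)² = 30.26²; (x − 10.1)² + (y − 9.9)² = 57.05².
Subtracting the A equation from the B and C equations removes the quadratic terms:
-29.6 x − 184.8 y = 7615.40
-108.0 x − 38.8 y = -935.71
Solving the 2×2 system: x ≈ 24.9, y ≈ -45.2 km.

x ≈ 24.9 km, y ≈ -45.2 km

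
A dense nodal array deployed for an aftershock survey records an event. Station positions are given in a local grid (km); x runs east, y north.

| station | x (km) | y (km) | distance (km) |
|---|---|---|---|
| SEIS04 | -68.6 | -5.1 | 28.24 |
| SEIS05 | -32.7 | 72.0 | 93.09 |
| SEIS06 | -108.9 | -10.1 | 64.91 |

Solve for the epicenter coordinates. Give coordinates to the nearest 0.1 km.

Circle about each station: (x + 68.6)² + (y + 5.1)² = 28.24²; (x + 32.7)² + (y − 72.0)² = 93.09²; (x + 108.9)² + (y + 10.1)² = 64.91².
Subtracting pairs of circle equations eliminates x²+y² and gives linear equations (the radical axes):
71.8 x + 154.2 y = -6346.93
-80.6 x − 10.0 y = 3813.44
Solving the 2×2 system: x ≈ -44.8, y ≈ -20.3 km.
Check against SEIS04 (with the unrounded x, y): √((x + 68.6)²+(y + 5.1)²) = 28.25 ≈ 28.24 km. ✓

(-44.8, -20.3)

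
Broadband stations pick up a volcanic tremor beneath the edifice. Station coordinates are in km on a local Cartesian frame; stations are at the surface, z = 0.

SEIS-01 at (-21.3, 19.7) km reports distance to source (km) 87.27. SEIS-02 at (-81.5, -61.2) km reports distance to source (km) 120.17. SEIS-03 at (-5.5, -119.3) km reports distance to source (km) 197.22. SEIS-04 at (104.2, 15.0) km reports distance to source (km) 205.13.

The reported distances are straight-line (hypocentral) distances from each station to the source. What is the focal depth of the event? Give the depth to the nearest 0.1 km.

Each station gives a sphere (x−x_i)² + (y−y_i)² + z² = d_i² (stations at z=0).
Subtracting the SEIS-01 sphere from SEIS-02 and SEIS-03: z² cancels, leaving linear equations in x and y:
-120.4 x − 161.8 y = 2721.13
31.6 x − 278.0 y = -17858.72
Solving: x ≈ -94.495, y ≈ 53.499 km (keep extra digits for the depth step; rounded: -94.5, 53.5).
Then from the SEIS-01 sphere: z² = 87.27² − (x + 21.3)² − (y − 19.7)² with x = -94.495, y = 53.499, so z ≈ 33.409 ≈ 33.4 km.
Check against SEIS-04 (with the unrounded solution): distance 205.13 ≈ 205.13 km. ✓

z ≈ 33.4 km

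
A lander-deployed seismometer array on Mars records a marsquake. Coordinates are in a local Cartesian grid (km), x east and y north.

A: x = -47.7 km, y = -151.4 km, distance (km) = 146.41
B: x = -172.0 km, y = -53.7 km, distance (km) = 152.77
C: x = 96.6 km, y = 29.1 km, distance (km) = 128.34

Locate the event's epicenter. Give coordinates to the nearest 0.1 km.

-26.7 km east, -6.5 km north

Circle about each station: (x + 47.7)² + (y + 151.4)² = 146.41²; (x + 172.0)² + (y + 53.7)² = 152.77²; (x − 96.6)² + (y − 29.1)² = 128.34².
Subtracting the A equation from the B and C equations removes the quadratic terms:
-248.6 x + 195.4 y = 5367.66
288.6 x + 361.0 y = -10054.15
Solving the 2×2 system: x ≈ -26.7, y ≈ -6.5 km.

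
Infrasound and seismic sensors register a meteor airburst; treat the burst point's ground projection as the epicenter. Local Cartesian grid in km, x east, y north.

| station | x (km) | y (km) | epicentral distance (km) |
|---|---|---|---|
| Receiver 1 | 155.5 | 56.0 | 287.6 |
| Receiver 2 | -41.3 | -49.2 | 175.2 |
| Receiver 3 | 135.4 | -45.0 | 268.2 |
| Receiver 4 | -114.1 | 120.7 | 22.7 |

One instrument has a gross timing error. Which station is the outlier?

Solve using three stations at a time. Using Receiver 1, Receiver 2, Receiver 4 (subtract circle equations pairwise → linear system) gives (x, y) ≈ (-128.3, 102.9).
Distances from that point to each station vs reported:
  Receiver 1: calculated 287.6 vs reported 287.6 → residual 0.0 km
  Receiver 2: calculated 175.2 vs reported 175.2 → residual 0.0 km
  Receiver 3: calculated 302.3 vs reported 268.2 → residual 34.1 km
  Receiver 4: calculated 22.7 vs reported 22.7 → residual 0.0 km
Receiver 1, Receiver 2, Receiver 4 are mutually consistent (residuals ≈ 0); Receiver 3 is off by 34.1 km.

Receiver 3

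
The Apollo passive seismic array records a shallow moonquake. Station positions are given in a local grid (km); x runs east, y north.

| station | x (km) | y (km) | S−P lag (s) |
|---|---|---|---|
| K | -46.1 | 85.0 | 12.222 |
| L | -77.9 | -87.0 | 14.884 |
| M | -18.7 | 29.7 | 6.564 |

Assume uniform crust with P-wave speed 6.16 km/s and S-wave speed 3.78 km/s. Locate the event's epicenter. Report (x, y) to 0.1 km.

x ≈ 38.5 km, y ≈ 0.5 km

Distance from S−P lag: d = Δt · v_P v_S / (v_P − v_S) = Δt · (6.16·3.78)/(6.16−3.78) ≈ 9.7835·Δt.
So d_K = 119.57, d_L = 145.62, d_M = 64.22 km.
Circle about each station: (x + 46.1)² + (y − 85.0)² = 119.57²; (x + 77.9)² + (y + 87.0)² = 145.62²; (x + 18.7)² + (y − 29.7)² = 64.22².
Subtracting the K equation from the L and M equations removes the quadratic terms:
-63.6 x − 344.0 y = -2621.00
54.8 x − 110.6 y = 2054.35
Solving the 2×2 system: x ≈ 38.5, y ≈ 0.5 km.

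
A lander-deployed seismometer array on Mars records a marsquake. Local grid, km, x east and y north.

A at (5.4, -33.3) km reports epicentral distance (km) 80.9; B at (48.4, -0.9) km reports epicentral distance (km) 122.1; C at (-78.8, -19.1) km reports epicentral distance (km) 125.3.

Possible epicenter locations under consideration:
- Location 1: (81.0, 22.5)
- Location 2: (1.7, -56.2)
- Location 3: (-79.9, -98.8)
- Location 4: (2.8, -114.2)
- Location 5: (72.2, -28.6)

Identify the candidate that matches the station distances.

For each candidate, compare |candidate − station| to the reported distance:
Location 1: residuals A 13.1, B 82.0, C 39.8 → max 82.0 km
Location 2: residuals A 57.7, B 49.7, C 36.7 → max 57.7 km
Location 3: residuals A 26.6, B 39.3, C 45.6 → max 45.6 km
Location 4: residuals A 0.0, B 0.0, C 0.0 → max 0.0 km
Location 5: residuals A 13.9, B 85.6, C 26.0 → max 85.6 km
Only Location 4 has all residuals ≈ 0.

Location 4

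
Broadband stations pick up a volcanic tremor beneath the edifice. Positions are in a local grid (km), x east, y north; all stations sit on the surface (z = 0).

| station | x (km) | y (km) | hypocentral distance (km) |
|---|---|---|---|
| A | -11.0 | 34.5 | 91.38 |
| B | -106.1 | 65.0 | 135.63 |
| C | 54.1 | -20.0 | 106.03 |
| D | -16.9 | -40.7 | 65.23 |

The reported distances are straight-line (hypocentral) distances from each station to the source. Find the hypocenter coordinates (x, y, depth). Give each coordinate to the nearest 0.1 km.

x ≈ -31.0 km, y ≈ -29.0 km, depth ≈ 62.6 km

Each station gives a sphere (x−x_i)² + (y−y_i)² + z² = d_i² (stations at z=0).
Subtracting the A sphere from B and C: z² cancels, leaving linear equations in x and y:
-190.2 x + 61.0 y = 4125.77
130.2 x − 109.0 y = -876.50
Solving: x ≈ -30.982, y ≈ -28.966 km (keep extra digits for the depth step; rounded: -31.0, -29.0).
Then from the A sphere: z² = 91.38² − (x + 11.0)² − (y − 34.5)² with x = -30.982, y = -28.966, so z ≈ 62.635 ≈ 62.6 km.
Check against D (with the unrounded solution): distance 65.26 ≈ 65.23 km. ✓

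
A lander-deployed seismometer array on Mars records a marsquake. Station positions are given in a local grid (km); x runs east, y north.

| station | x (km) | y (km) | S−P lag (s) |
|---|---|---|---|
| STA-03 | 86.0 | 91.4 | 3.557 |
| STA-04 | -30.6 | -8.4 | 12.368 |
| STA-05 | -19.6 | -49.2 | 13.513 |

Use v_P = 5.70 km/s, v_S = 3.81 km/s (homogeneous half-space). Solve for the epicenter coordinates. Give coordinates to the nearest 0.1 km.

Distance from S−P lag: d = Δt · v_P v_S / (v_P − v_S) = Δt · (5.70·3.81)/(5.70−3.81) ≈ 11.4905·Δt.
So d_STA-03 = 40.87, d_STA-04 = 142.11, d_STA-05 = 155.27 km.
Circle about each station: (x − 86.0)² + (y − 91.4)² = 40.87²; (x + 30.6)² + (y + 8.4)² = 142.11²; (x + 19.6)² + (y + 49.2)² = 155.27².
Subtracting pairs of circle equations eliminates x²+y² and gives linear equations (the radical axes):
-233.2 x − 199.6 y = -33267.94
-211.2 x − 281.2 y = -35383.58
Solving the 2×2 system: x ≈ 97.9, y ≈ 52.3 km.
Check against STA-03 (with the unrounded x, y): √((x − 86.0)²+(y − 91.4)²) = 40.85 ≈ 40.87 km. ✓

x ≈ 97.9 km, y ≈ 52.3 km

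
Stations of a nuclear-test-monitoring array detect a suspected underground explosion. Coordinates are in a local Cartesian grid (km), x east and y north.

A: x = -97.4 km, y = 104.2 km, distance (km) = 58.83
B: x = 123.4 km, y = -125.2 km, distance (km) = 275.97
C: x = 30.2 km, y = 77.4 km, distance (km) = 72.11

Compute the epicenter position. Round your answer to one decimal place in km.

Circle about each station: (x + 97.4)² + (y − 104.2)² = 58.83²; (x − 123.4)² + (y + 125.2)² = 275.97²; (x − 30.2)² + (y − 77.4)² = 72.11².
Subtracting the A equation from the B and C equations removes the quadratic terms:
441.6 x − 458.8 y = -62140.27
255.2 x − 53.6 y = -15180.48
Solving the 2×2 system: x ≈ -38.9, y ≈ 98.0 km.
Check against A (with the unrounded x, y): √((x + 97.4)²+(y − 104.2)²) = 58.83 ≈ 58.83 km. ✓

x ≈ -38.9 km, y ≈ 98.0 km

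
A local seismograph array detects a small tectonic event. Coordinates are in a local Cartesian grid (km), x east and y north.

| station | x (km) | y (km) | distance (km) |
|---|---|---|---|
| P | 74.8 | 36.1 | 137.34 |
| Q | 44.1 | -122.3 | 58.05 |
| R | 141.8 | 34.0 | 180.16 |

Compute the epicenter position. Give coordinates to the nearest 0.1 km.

Circle about each station: (x − 74.8)² + (y − 36.1)² = 137.34²; (x − 44.1)² + (y + 122.3)² = 58.05²; (x − 141.8)² + (y − 34.0)² = 180.16².
Subtracting the P equation from the Q and R equations removes the quadratic terms:
-61.4 x − 316.8 y = 25496.32
134.0 x − 4.2 y = 769.64
Solving the 2×2 system: x ≈ 3.2, y ≈ -81.1 km.
Check against P (with the unrounded x, y): √((x − 74.8)²+(y − 36.1)²) = 137.34 ≈ 137.34 km. ✓

x ≈ 3.2 km, y ≈ -81.1 km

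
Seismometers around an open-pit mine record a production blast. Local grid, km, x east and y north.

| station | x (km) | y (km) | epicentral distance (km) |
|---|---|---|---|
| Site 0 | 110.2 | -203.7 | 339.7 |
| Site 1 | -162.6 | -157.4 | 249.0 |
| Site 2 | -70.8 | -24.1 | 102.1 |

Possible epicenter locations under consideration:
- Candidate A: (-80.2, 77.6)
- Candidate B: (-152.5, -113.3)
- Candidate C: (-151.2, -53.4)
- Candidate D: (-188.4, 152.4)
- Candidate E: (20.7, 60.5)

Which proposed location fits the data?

For each candidate, compare |candidate − station| to the reported distance:
Candidate A: residuals Site 0 0.0, Site 1 0.0, Site 2 0.0 → max 0.0 km
Candidate B: residuals Site 0 61.9, Site 1 203.8, Site 2 18.9 → max 203.8 km
Candidate C: residuals Site 0 38.2, Site 1 144.4, Site 2 16.5 → max 144.4 km
Candidate D: residuals Site 0 125.0, Site 1 61.9, Site 2 110.0 → max 125.0 km
Candidate E: residuals Site 0 60.8, Site 1 35.7, Site 2 22.5 → max 60.8 km
Only Candidate A has all residuals ≈ 0.

Candidate A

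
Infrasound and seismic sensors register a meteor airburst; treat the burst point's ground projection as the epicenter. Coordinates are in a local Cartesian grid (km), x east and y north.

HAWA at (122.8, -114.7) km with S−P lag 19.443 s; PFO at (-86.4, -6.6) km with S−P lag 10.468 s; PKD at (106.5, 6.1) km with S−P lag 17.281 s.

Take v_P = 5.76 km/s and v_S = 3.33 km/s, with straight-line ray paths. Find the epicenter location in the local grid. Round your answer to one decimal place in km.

x ≈ -17.1 km, y ≈ -51.6 km

Distance from S−P lag: d = Δt · v_P v_S / (v_P − v_S) = Δt · (5.76·3.33)/(5.76−3.33) ≈ 7.8933·Δt.
So d_HAWA = 153.47, d_PFO = 82.63, d_PKD = 136.40 km.
Circle about each station: (x − 122.8)² + (y + 114.7)² = 153.47²; (x + 86.4)² + (y + 6.6)² = 82.63²; (x − 106.5)² + (y − 6.1)² = 136.40².
Subtracting the HAWA equation from the PFO and PKD equations removes the quadratic terms:
-418.4 x + 216.2 y = -4002.09
-32.6 x + 241.6 y = -11908.39
Solving the 2×2 system: x ≈ -17.1, y ≈ -51.6 km.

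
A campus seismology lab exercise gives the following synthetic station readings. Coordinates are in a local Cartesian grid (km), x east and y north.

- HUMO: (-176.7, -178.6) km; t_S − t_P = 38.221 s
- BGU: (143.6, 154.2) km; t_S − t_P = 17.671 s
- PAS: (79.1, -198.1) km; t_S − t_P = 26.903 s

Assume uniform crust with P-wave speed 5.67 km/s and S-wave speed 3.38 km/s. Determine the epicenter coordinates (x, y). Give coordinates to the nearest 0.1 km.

68.5 km east, 26.8 km north

Distance from S−P lag: d = Δt · v_P v_S / (v_P − v_S) = Δt · (5.67·3.38)/(5.67−3.38) ≈ 8.3688·Δt.
So d_HUMO = 319.86, d_BGU = 147.89, d_PAS = 225.15 km.
Circle about each station: (x + 176.7)² + (y + 178.6)² = 319.86²; (x − 143.6)² + (y − 154.2)² = 147.89²; (x − 79.1)² + (y + 198.1)² = 225.15².
Subtracting pairs of circle equations eliminates x²+y² and gives linear equations (the radical axes):
640.6 x + 665.6 y = 61716.72
511.6 x − 39.0 y = 33997.47
Solving the 2×2 system: x ≈ 68.5, y ≈ 26.8 km.
Check against HUMO (with the unrounded x, y): √((x + 176.7)²+(y + 178.6)²) = 319.86 ≈ 319.86 km. ✓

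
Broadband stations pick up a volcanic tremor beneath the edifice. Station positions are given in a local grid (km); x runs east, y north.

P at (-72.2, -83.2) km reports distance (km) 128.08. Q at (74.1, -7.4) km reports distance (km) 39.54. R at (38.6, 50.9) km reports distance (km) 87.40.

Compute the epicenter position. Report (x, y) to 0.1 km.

46.9 km east, -36.1 km north

Circle about each station: (x + 72.2)² + (y + 83.2)² = 128.08²; (x − 74.1)² + (y + 7.4)² = 39.54²; (x − 38.6)² + (y − 50.9)² = 87.40².
Subtracting the P equation from the Q and R equations removes the quadratic terms:
292.6 x + 151.6 y = 8251.56
221.6 x + 268.2 y = 711.42
Solving the 2×2 system: x ≈ 46.9, y ≈ -36.1 km.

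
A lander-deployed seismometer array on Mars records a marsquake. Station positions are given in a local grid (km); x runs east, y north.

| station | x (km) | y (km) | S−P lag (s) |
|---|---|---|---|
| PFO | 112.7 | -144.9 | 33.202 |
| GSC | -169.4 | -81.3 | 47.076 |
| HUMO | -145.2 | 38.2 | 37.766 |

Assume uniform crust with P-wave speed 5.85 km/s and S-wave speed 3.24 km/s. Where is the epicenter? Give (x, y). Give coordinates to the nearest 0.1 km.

Distance from S−P lag: d = Δt · v_P v_S / (v_P − v_S) = Δt · (5.85·3.24)/(5.85−3.24) ≈ 7.2621·Δt.
So d_PFO = 241.12, d_GSC = 341.87, d_HUMO = 274.26 km.
Circle about each station: (x − 112.7)² + (y + 144.9)² = 241.12²; (x + 169.4)² + (y + 81.3)² = 341.87²; (x + 145.2)² + (y − 38.2)² = 274.26².
Subtracting the PFO equation from the GSC and HUMO equations removes the quadratic terms:
-564.2 x + 127.2 y = -57127.49
-515.8 x + 366.2 y = -28234.71
Solving the 2×2 system: x ≈ 122.9, y ≈ 96.0 km.
Check against PFO (with the unrounded x, y): √((x − 112.7)²+(y + 144.9)²) = 241.12 ≈ 241.12 km. ✓

x ≈ 122.9 km, y ≈ 96.0 km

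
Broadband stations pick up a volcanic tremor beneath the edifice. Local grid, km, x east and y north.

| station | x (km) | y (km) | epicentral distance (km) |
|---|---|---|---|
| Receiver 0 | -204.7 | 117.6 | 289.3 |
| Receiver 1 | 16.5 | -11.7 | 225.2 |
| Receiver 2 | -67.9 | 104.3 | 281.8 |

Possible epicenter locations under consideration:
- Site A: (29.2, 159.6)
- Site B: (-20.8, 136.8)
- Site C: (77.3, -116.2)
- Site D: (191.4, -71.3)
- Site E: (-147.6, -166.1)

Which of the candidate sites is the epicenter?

Site E

For each candidate, compare |candidate − station| to the reported distance:
Site A: residuals Receiver 0 51.7, Receiver 1 53.4, Receiver 2 170.1 → max 170.1 km
Site B: residuals Receiver 0 104.4, Receiver 1 72.1, Receiver 2 224.6 → max 224.6 km
Site C: residuals Receiver 0 77.0, Receiver 1 104.3, Receiver 2 17.8 → max 104.3 km
Site D: residuals Receiver 0 149.5, Receiver 1 40.4, Receiver 2 31.4 → max 149.5 km
Site E: residuals Receiver 0 0.1, Receiver 1 0.1, Receiver 2 0.1 → max 0.1 km
Only Site E has all residuals ≈ 0.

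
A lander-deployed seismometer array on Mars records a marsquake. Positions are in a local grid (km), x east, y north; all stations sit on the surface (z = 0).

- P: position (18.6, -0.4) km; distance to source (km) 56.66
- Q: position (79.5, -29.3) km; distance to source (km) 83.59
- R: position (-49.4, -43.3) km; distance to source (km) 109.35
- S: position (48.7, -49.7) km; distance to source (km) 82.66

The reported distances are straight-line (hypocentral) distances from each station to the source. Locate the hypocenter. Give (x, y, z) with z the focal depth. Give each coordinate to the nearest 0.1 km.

(29.4, 9.1, 54.8)

Each station gives a sphere (x−x_i)² + (y−y_i)² + z² = d_i² (stations at z=0).
Subtracting the P sphere from Q and R: z² cancels, leaving linear equations in x and y:
121.8 x − 57.8 y = 3055.69
-136.0 x − 85.8 y = -4777.94
Solving: x ≈ 29.400, y ≈ 9.086 km (keep extra digits for the depth step; rounded: 29.4, 9.1).
Then from the P sphere: z² = 56.66² − (x − 18.6)² − (y + 0.4)² with x = 29.400, y = 9.086, so z ≈ 54.806 ≈ 54.8 km.
Check against S (with the unrounded solution): distance 82.66 ≈ 82.66 km. ✓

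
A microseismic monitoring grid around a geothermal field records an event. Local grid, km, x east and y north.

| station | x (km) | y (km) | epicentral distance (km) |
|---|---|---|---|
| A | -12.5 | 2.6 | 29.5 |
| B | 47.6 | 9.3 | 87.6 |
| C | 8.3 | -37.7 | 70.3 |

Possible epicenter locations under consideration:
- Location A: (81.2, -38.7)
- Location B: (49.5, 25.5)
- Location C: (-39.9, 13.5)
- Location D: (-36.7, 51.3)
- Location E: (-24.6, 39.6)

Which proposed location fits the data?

Location C

For each candidate, compare |candidate − station| to the reported distance:
Location A: residuals A 72.9, B 29.0, C 2.6 → max 72.9 km
Location B: residuals A 36.6, B 71.3, C 5.1 → max 71.3 km
Location C: residuals A 0.0, B 0.0, C 0.0 → max 0.0 km
Location D: residuals A 24.9, B 6.6, C 29.4 → max 29.4 km
Location E: residuals A 9.4, B 9.3, C 13.7 → max 13.7 km
Only Location C has all residuals ≈ 0.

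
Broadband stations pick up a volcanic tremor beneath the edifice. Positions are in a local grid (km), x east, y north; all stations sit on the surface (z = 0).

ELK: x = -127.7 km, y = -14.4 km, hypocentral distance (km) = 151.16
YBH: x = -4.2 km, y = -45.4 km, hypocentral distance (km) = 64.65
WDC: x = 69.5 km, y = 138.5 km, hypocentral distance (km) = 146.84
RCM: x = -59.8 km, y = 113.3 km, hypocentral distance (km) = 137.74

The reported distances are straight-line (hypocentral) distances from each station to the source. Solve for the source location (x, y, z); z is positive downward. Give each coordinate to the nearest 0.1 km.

x ≈ 18.4 km, y ≈ 5.0 km, depth ≈ 33.6 km

Each station gives a sphere (x−x_i)² + (y−y_i)² + z² = d_i² (stations at z=0).
Subtracting the ELK sphere from YBH and WDC: z² cancels, leaving linear equations in x and y:
247.0 x − 62.0 y = 4233.87
394.4 x + 305.8 y = 8785.21
Solving: x ≈ 18.397, y ≈ 5.002 km (keep extra digits for the depth step; rounded: 18.4, 5.0).
Then from the ELK sphere: z² = 151.16² − (x + 127.7)² − (y + 14.4)² with x = 18.397, y = 5.002, so z ≈ 33.594 ≈ 33.6 km.
Check against RCM (with the unrounded solution): distance 137.74 ≈ 137.74 km. ✓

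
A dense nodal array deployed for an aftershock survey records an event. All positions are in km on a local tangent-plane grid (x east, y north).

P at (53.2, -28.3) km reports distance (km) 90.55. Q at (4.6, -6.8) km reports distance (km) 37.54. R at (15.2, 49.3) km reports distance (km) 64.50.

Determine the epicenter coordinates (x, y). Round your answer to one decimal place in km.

x ≈ -31.2 km, y ≈ 4.5 km

Circle about each station: (x − 53.2)² + (y + 28.3)² = 90.55²; (x − 4.6)² + (y + 6.8)² = 37.54²; (x − 15.2)² + (y − 49.3)² = 64.50².
Subtracting the P equation from the Q and R equations removes the quadratic terms:
-97.2 x + 43.0 y = 3226.32
-76.0 x + 155.2 y = 3069.45
Solving the 2×2 system: x ≈ -31.2, y ≈ 4.5 km.
Check against P (with the unrounded x, y): √((x − 53.2)²+(y + 28.3)²) = 90.55 ≈ 90.55 km. ✓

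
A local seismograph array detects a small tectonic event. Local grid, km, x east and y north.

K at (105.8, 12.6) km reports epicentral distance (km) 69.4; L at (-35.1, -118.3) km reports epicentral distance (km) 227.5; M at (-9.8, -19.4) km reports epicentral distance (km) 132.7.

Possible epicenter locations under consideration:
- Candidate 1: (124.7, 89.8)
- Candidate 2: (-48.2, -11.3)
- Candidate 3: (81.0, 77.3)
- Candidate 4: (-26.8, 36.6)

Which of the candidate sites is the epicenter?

Candidate 3

For each candidate, compare |candidate − station| to the reported distance:
Candidate 1: residuals K 10.1, L 34.9, M 40.5 → max 40.5 km
Candidate 2: residuals K 86.4, L 119.7, M 93.5 → max 119.7 km
Candidate 3: residuals K 0.1, L 0.0, M 0.1 → max 0.1 km
Candidate 4: residuals K 65.4, L 72.4, M 74.2 → max 74.2 km
Only Candidate 3 has all residuals ≈ 0.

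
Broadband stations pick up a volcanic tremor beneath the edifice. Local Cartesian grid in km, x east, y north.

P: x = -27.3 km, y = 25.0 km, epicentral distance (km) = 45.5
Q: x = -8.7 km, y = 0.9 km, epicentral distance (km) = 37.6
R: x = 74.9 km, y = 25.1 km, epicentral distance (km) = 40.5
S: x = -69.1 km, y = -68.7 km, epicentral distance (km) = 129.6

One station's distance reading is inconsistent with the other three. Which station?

R

Solve using three stations at a time. Using P, Q, S (subtract circle equations pairwise → linear system) gives (x, y) ≈ (18.1, 27.2).
Distances from that point to each station vs reported:
  P: calculated 45.4 vs reported 45.5 → residual 0.1 km
  Q: calculated 37.5 vs reported 37.6 → residual 0.1 km
  R: calculated 56.9 vs reported 40.5 → residual 16.4 km
  S: calculated 129.6 vs reported 129.6 → residual 0.0 km
P, Q, S are mutually consistent (residuals ≈ 0); R is off by 16.4 km.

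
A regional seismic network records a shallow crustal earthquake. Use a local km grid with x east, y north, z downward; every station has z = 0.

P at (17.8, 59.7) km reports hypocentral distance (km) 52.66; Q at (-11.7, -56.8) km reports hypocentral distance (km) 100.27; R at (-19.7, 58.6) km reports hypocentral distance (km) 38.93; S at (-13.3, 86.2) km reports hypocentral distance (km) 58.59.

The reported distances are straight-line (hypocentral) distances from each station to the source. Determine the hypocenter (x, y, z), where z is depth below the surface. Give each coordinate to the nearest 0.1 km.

(-17.1, 37.8, 32.8)

Each station gives a sphere (x−x_i)² + (y−y_i)² + z² = d_i² (stations at z=0).
Subtracting the P sphere from Q and R: z² cancels, leaving linear equations in x and y:
-59.0 x − 233.0 y = -7798.80
-75.0 x − 2.2 y = 1198.65
Solving: x ≈ -17.091, y ≈ 37.799 km (keep extra digits for the depth step; rounded: -17.1, 37.8).
Then from the P sphere: z² = 52.66² − (x − 17.8)² − (y − 59.7)² with x = -17.091, y = 37.799, so z ≈ 32.803 ≈ 32.8 km.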